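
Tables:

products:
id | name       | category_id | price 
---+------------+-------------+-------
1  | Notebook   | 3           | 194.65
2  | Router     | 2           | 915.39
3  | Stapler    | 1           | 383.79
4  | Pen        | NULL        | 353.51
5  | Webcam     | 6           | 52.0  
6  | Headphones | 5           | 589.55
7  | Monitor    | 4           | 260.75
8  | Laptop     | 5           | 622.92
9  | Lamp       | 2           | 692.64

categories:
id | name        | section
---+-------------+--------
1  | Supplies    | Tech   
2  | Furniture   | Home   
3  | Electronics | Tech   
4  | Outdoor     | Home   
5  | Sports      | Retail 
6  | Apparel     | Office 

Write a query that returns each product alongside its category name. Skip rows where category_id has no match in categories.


INNER JOIN keeps only products rows whose category_id matches an id in categories. Walk through each product:
  - product 1 (Notebook): category_id=3 -> matches Electronics
  - product 2 (Router): category_id=2 -> matches Furniture
  - product 3 (Stapler): category_id=1 -> matches Supplies
  - product 4 (Pen): category_id=NULL, no match -> dropped
  - product 5 (Webcam): category_id=6 -> matches Apparel
  - product 6 (Headphones): category_id=5 -> matches Sports
  - product 7 (Monitor): category_id=4 -> matches Outdoor
  - product 8 (Laptop): category_id=5 -> matches Sports
  - product 9 (Lamp): category_id=2 -> matches Furniture
So 1 of 9 rows is dropped.

SQL:
SELECT a.name, b.name AS category
FROM products a
INNER JOIN categories b ON a.category_id = b.id

Result:
name       | category   
-----------+------------
Notebook   | Electronics
Router     | Furniture  
Stapler    | Supplies   
Webcam     | Apparel    
Headphones | Sports     
Monitor    | Outdoor    
Laptop     | Sports     
Lamp       | Furniture  


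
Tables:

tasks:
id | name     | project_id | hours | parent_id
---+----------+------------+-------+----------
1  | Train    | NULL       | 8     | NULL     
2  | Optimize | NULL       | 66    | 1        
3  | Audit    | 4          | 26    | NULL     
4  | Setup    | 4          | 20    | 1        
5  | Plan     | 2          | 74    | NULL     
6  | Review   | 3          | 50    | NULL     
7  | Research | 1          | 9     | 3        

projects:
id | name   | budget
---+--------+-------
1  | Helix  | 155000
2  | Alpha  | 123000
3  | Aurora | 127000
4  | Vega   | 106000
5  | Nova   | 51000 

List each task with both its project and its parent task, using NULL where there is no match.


Two LEFT JOINs from the same base table tasks: one to projects via project_id, one to tasks itself via parent_id. Both are LEFT so every task is preserved.
Match against projects:
  - task 1 (Train): project_id=NULL, no match -> kept with NULL
  - task 2 (Optimize): project_id=NULL, no match -> kept with NULL
  - task 3 (Audit): project_id=4 -> matches Vega
  - task 4 (Setup): project_id=4 -> matches Vega
  - task 5 (Plan): project_id=2 -> matches Alpha
  - task 6 (Review): project_id=3 -> matches Aurora
  - task 7 (Research): project_id=1 -> matches Helix
Match against tasks (self):
  - task 1 (Train): parent_id=NULL -> NULL
  - task 2 (Optimize): parent_id=1 -> Train
  - task 3 (Audit): parent_id=NULL -> NULL
  - task 4 (Setup): parent_id=1 -> Train
  - task 5 (Plan): parent_id=NULL -> NULL
  - task 6 (Review): parent_id=NULL -> NULL
  - task 7 (Research): parent_id=3 -> Audit

SQL:
SELECT a.name, b.name AS project, c.name AS parent
FROM tasks a
LEFT JOIN projects b ON a.project_id = b.id
LEFT JOIN tasks c ON a.parent_id = c.id

Result:
name     | project | parent
---------+---------+-------
Train    | NULL    | NULL  
Optimize | NULL    | Train 
Audit    | Vega    | NULL  
Setup    | Vega    | Train 
Plan     | Alpha   | NULL  
Review   | Aurora  | NULL  
Research | Helix   | Audit 


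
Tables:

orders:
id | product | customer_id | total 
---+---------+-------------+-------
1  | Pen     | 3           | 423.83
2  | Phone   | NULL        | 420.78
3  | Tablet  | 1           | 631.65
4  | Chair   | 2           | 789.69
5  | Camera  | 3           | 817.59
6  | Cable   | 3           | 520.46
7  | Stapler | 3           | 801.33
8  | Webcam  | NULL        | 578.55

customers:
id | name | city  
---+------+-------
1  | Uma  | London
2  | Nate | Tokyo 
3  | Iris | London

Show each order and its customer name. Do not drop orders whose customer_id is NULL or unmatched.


LEFT JOIN keeps every row from orders (the left table); where customer_id has no match in customers, the customer columns become NULL. Walk through each order:
  - order 1 (Pen): customer_id=3 -> matches Iris
  - order 2 (Phone): customer_id=NULL, no match -> kept with NULL
  - order 3 (Tablet): customer_id=1 -> matches Uma
  - order 4 (Chair): customer_id=2 -> matches Nate
  - order 5 (Camera): customer_id=3 -> matches Iris
  - order 6 (Cable): customer_id=3 -> matches Iris
  - order 7 (Stapler): customer_id=3 -> matches Iris
  - order 8 (Webcam): customer_id=NULL, no match -> kept with NULL
All 8 rows appear; 2 have NULL customer.

SQL:
SELECT a.product, b.name AS customer
FROM orders a
LEFT JOIN customers b ON a.customer_id = b.id

Result:
product | customer
--------+---------
Pen     | Iris    
Phone   | NULL    
Tablet  | Uma     
Chair   | Nate    
Camera  | Iris    
Cable   | Iris    
Stapler | Iris    
Webcam  | NULL    


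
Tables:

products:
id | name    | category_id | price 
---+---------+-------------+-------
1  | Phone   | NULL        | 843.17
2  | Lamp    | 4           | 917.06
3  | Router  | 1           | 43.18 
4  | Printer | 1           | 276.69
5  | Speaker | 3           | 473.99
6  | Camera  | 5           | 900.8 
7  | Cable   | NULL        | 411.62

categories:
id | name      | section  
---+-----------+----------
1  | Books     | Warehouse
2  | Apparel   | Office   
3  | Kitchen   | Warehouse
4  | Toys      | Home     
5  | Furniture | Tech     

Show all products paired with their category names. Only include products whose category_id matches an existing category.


INNER JOIN keeps only products rows whose category_id matches an id in categories. Walk through each product:
  - product 1 (Phone): category_id=NULL, no match -> dropped
  - product 2 (Lamp): category_id=4 -> matches Toys
  - product 3 (Router): category_id=1 -> matches Books
  - product 4 (Printer): category_id=1 -> matches Books
  - product 5 (Speaker): category_id=3 -> matches Kitchen
  - product 6 (Camera): category_id=5 -> matches Furniture
  - product 7 (Cable): category_id=NULL, no match -> dropped
So 2 of 7 rows are dropped.

SQL:
SELECT a.name, b.name AS category
FROM products a
INNER JOIN categories b ON a.category_id = b.id

Result:
name    | category 
--------+----------
Lamp    | Toys     
Router  | Books    
Printer | Books    
Speaker | Kitchen  
Camera  | Furniture


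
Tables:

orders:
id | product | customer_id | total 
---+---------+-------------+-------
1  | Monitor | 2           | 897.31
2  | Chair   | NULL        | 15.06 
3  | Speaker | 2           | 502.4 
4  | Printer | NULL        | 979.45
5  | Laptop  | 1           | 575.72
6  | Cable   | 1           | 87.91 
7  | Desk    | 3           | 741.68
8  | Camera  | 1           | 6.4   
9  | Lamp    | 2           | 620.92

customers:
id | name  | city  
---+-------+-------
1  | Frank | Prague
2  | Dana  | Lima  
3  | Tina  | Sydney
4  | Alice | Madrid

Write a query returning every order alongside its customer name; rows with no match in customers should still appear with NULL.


LEFT JOIN keeps every row from orders (the left table); where customer_id has no match in customers, the customer columns become NULL. Walk through each order:
  - order 1 (Monitor): customer_id=2 -> matches Dana
  - order 2 (Chair): customer_id=NULL, no match -> kept with NULL
  - order 3 (Speaker): customer_id=2 -> matches Dana
  - order 4 (Printer): customer_id=NULL, no match -> kept with NULL
  - order 5 (Laptop): customer_id=1 -> matches Frank
  - order 6 (Cable): customer_id=1 -> matches Frank
  - order 7 (Desk): customer_id=3 -> matches Tina
  - order 8 (Camera): customer_id=1 -> matches Frank
  - order 9 (Lamp): customer_id=2 -> matches Dana
All 9 rows appear; 2 have NULL customer.

SQL:
SELECT a.product, b.name AS customer
FROM orders a
LEFT JOIN customers b ON a.customer_id = b.id

Result:
product | customer
--------+---------
Monitor | Dana    
Chair   | NULL    
Speaker | Dana    
Printer | NULL    
Laptop  | Frank   
Cable   | Frank   
Desk    | Tina    
Camera  | Frank   
Lamp    | Dana    


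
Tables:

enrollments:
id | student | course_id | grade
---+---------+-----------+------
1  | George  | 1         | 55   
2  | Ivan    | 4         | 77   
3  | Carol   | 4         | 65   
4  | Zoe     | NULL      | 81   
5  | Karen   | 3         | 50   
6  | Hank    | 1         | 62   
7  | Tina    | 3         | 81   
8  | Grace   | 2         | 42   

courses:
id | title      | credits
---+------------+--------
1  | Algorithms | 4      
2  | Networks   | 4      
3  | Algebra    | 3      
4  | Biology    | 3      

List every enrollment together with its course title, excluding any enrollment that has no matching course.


INNER JOIN keeps only enrollments rows whose course_id matches an id in courses. Walk through each enrollment:
  - enrollment 1 (George): course_id=1 -> matches Algorithms
  - enrollment 2 (Ivan): course_id=4 -> matches Biology
  - enrollment 3 (Carol): course_id=4 -> matches Biology
  - enrollment 4 (Zoe): course_id=NULL, no match -> dropped
  - enrollment 5 (Karen): course_id=3 -> matches Algebra
  - enrollment 6 (Hank): course_id=1 -> matches Algorithms
  - enrollment 7 (Tina): course_id=3 -> matches Algebra
  - enrollment 8 (Grace): course_id=2 -> matches Networks
So 1 of 8 rows is dropped.

SQL:
SELECT a.student, b.title AS course
FROM enrollments a
INNER JOIN courses b ON a.course_id = b.id

Result:
student | course    
--------+-----------
George  | Algorithms
Ivan    | Biology   
Carol   | Biology   
Karen   | Algebra   
Hank    | Algorithms
Tina    | Algebra   
Grace   | Networks  


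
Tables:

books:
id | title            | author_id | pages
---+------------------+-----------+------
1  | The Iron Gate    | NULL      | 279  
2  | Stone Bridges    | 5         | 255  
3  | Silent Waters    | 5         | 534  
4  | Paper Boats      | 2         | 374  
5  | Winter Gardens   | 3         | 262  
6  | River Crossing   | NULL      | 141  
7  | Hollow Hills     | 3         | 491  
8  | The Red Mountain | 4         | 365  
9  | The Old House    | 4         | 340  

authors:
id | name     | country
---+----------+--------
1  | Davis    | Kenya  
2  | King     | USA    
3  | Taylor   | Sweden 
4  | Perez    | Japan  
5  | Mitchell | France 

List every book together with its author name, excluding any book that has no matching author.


INNER JOIN keeps only books rows whose author_id matches an id in authors. Walk through each book:
  - book 1 (The Iron Gate): author_id=NULL, no match -> dropped
  - book 2 (Stone Bridges): author_id=5 -> matches Mitchell
  - book 3 (Silent Waters): author_id=5 -> matches Mitchell
  - book 4 (Paper Boats): author_id=2 -> matches King
  - book 5 (Winter Gardens): author_id=3 -> matches Taylor
  - book 6 (River Crossing): author_id=NULL, no match -> dropped
  - book 7 (Hollow Hills): author_id=3 -> matches Taylor
  - book 8 (The Red Mountain): author_id=4 -> matches Perez
  - book 9 (The Old House): author_id=4 -> matches Perez
So 2 of 9 rows are dropped.

SQL:
SELECT a.title, b.name AS author
FROM books a
INNER JOIN authors b ON a.author_id = b.id

Result:
title            | author  
-----------------+---------
Stone Bridges    | Mitchell
Silent Waters    | Mitchell
Paper Boats      | King    
Winter Gardens   | Taylor  
Hollow Hills     | Taylor  
The Red Mountain | Perez   
The Old House    | Perez   


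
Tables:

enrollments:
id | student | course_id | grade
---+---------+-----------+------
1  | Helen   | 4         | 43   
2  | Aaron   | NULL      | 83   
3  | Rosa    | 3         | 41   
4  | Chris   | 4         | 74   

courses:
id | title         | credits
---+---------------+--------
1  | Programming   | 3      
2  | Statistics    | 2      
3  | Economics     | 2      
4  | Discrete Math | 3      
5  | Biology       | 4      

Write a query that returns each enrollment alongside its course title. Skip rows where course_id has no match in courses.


INNER JOIN keeps only enrollments rows whose course_id matches an id in courses. Walk through each enrollment:
  - enrollment 1 (Helen): course_id=4 -> matches Discrete Math
  - enrollment 2 (Aaron): course_id=NULL, no match -> dropped
  - enrollment 3 (Rosa): course_id=3 -> matches Economics
  - enrollment 4 (Chris): course_id=4 -> matches Discrete Math
So 1 of 4 rows is dropped.

SQL:
SELECT a.student, b.title AS course
FROM enrollments a
INNER JOIN courses b ON a.course_id = b.id

Result:
student | course       
--------+--------------
Helen   | Discrete Math
Rosa    | Economics    
Chris   | Discrete Math


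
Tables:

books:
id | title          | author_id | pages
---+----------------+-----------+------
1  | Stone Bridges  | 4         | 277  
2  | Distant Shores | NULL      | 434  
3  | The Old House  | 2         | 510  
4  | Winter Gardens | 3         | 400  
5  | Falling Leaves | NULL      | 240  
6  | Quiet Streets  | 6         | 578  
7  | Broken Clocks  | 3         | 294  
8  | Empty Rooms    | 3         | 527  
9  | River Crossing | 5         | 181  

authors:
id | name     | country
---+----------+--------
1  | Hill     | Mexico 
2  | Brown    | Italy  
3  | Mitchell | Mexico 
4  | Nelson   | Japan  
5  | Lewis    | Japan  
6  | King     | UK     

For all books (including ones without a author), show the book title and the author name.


LEFT JOIN keeps every row from books (the left table); where author_id has no match in authors, the author columns become NULL. Walk through each book:
  - book 1 (Stone Bridges): author_id=4 -> matches Nelson
  - book 2 (Distant Shores): author_id=NULL, no match -> kept with NULL
  - book 3 (The Old House): author_id=2 -> matches Brown
  - book 4 (Winter Gardens): author_id=3 -> matches Mitchell
  - book 5 (Falling Leaves): author_id=NULL, no match -> kept with NULL
  - book 6 (Quiet Streets): author_id=6 -> matches King
  - book 7 (Broken Clocks): author_id=3 -> matches Mitchell
  - book 8 (Empty Rooms): author_id=3 -> matches Mitchell
  - book 9 (River Crossing): author_id=5 -> matches Lewis
All 9 rows appear; 2 have NULL author.

SQL:
SELECT a.title, b.name AS author
FROM books a
LEFT JOIN authors b ON a.author_id = b.id

Result:
title          | author  
---------------+---------
Stone Bridges  | Nelson  
Distant Shores | NULL    
The Old House  | Brown   
Winter Gardens | Mitchell
Falling Leaves | NULL    
Quiet Streets  | King    
Broken Clocks  | Mitchell
Empty Rooms    | Mitchell
River Crossing | Lewis   


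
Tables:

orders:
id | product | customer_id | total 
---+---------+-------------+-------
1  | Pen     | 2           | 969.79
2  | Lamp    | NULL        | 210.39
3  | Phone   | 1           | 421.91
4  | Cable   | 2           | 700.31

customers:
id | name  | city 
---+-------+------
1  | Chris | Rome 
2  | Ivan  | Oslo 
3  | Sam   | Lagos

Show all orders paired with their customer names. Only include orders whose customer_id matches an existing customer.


INNER JOIN keeps only orders rows whose customer_id matches an id in customers. Walk through each order:
  - order 1 (Pen): customer_id=2 -> matches Ivan
  - order 2 (Lamp): customer_id=NULL, no match -> dropped
  - order 3 (Phone): customer_id=1 -> matches Chris
  - order 4 (Cable): customer_id=2 -> matches Ivan
So 1 of 4 rows is dropped.

SQL:
SELECT a.product, b.name AS customer
FROM orders a
INNER JOIN customers b ON a.customer_id = b.id

Result:
product | customer
--------+---------
Pen     | Ivan    
Phone   | Chris   
Cable   | Ivan    


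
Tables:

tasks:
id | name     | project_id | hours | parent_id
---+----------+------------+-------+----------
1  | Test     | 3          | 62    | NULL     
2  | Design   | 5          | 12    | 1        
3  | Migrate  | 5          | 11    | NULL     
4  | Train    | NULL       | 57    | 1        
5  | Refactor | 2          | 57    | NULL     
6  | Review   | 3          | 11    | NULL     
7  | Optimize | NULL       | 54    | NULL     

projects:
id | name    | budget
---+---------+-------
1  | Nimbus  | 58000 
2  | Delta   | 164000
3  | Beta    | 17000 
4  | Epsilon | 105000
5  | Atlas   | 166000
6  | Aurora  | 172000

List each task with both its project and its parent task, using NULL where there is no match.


Two LEFT JOINs from the same base table tasks: one to projects via project_id, one to tasks itself via parent_id. Both are LEFT so every task is preserved.
Match against projects:
  - task 1 (Test): project_id=3 -> matches Beta
  - task 2 (Design): project_id=5 -> matches Atlas
  - task 3 (Migrate): project_id=5 -> matches Atlas
  - task 4 (Train): project_id=NULL, no match -> kept with NULL
  - task 5 (Refactor): project_id=2 -> matches Delta
  - task 6 (Review): project_id=3 -> matches Beta
  - task 7 (Optimize): project_id=NULL, no match -> kept with NULL
Match against tasks (self):
  - task 1 (Test): parent_id=NULL -> NULL
  - task 2 (Design): parent_id=1 -> Test
  - task 3 (Migrate): parent_id=NULL -> NULL
  - task 4 (Train): parent_id=1 -> Test
  - task 5 (Refactor): parent_id=NULL -> NULL
  - task 6 (Review): parent_id=NULL -> NULL
  - task 7 (Optimize): parent_id=NULL -> NULL

SQL:
SELECT a.name, b.name AS project, c.name AS parent
FROM tasks a
LEFT JOIN projects b ON a.project_id = b.id
LEFT JOIN tasks c ON a.parent_id = c.id

Result:
name     | project | parent
---------+---------+-------
Test     | Beta    | NULL  
Design   | Atlas   | Test  
Migrate  | Atlas   | NULL  
Train    | NULL    | Test  
Refactor | Delta   | NULL  
Review   | Beta    | NULL  
Optimize | NULL    | NULL  


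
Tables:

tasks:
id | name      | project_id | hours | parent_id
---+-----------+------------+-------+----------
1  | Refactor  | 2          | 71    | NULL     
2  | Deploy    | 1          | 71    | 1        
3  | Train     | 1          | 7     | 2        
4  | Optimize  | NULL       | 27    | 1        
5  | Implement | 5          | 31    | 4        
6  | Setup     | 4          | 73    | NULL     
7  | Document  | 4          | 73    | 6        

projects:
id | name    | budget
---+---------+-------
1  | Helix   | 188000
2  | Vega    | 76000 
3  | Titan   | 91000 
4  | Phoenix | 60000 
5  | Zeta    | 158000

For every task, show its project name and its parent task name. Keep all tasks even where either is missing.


Two LEFT JOINs from the same base table tasks: one to projects via project_id, one to tasks itself via parent_id. Both are LEFT so every task is preserved.
Match against projects:
  - task 1 (Refactor): project_id=2 -> matches Vega
  - task 2 (Deploy): project_id=1 -> matches Helix
  - task 3 (Train): project_id=1 -> matches Helix
  - task 4 (Optimize): project_id=NULL, no match -> kept with NULL
  - task 5 (Implement): project_id=5 -> matches Zeta
  - task 6 (Setup): project_id=4 -> matches Phoenix
  - task 7 (Document): project_id=4 -> matches Phoenix
Match against tasks (self):
  - task 1 (Refactor): parent_id=NULL -> NULL
  - task 2 (Deploy): parent_id=1 -> Refactor
  - task 3 (Train): parent_id=2 -> Deploy
  - task 4 (Optimize): parent_id=1 -> Refactor
  - task 5 (Implement): parent_id=4 -> Optimize
  - task 6 (Setup): parent_id=NULL -> NULL
  - task 7 (Document): parent_id=6 -> Setup

SQL:
SELECT a.name, b.name AS project, c.name AS parent
FROM tasks a
LEFT JOIN projects b ON a.project_id = b.id
LEFT JOIN tasks c ON a.parent_id = c.id

Result:
name      | project | parent  
----------+---------+---------
Refactor  | Vega    | NULL    
Deploy    | Helix   | Refactor
Train     | Helix   | Deploy  
Optimize  | NULL    | Refactor
Implement | Zeta    | Optimize
Setup     | Phoenix | NULL    
Document  | Phoenix | Setup   


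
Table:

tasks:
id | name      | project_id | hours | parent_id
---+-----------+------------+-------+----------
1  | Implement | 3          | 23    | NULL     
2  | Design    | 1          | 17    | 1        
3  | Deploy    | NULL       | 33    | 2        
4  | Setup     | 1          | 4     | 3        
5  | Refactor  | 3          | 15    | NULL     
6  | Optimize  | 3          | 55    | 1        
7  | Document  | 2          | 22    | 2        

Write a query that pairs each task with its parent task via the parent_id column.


This is a self-join: tasks is joined to a second copy of itself, matching each row's parent_id to another row's id. Use LEFT JOIN so rows with parent_id=NULL are kept.
  - task 1 (Implement): parent_id=NULL -> NULL
  - task 2 (Design): parent_id=1 -> Implement
  - task 3 (Deploy): parent_id=2 -> Design
  - task 4 (Setup): parent_id=3 -> Deploy
  - task 5 (Refactor): parent_id=NULL -> NULL
  - task 6 (Optimize): parent_id=1 -> Implement
  - task 7 (Document): parent_id=2 -> Design

SQL:
SELECT a.name AS item, b.name AS parent
FROM tasks a
LEFT JOIN tasks b ON a.parent_id = b.id

Result:
item      | parent   
----------+----------
Implement | NULL     
Design    | Implement
Deploy    | Design   
Setup     | Deploy   
Refactor  | NULL     
Optimize  | Implement
Document  | Design   


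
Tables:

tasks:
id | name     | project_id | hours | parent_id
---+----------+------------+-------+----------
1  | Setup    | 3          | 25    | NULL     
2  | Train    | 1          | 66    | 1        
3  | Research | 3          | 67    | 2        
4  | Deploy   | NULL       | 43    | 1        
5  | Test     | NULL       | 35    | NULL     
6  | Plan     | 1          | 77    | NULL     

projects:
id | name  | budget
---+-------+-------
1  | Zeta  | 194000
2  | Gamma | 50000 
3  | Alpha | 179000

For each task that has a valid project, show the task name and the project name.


INNER JOIN keeps only tasks rows whose project_id matches an id in projects. Walk through each task:
  - task 1 (Setup): project_id=3 -> matches Alpha
  - task 2 (Train): project_id=1 -> matches Zeta
  - task 3 (Research): project_id=3 -> matches Alpha
  - task 4 (Deploy): project_id=NULL, no match -> dropped
  - task 5 (Test): project_id=NULL, no match -> dropped
  - task 6 (Plan): project_id=1 -> matches Zeta
So 2 of 6 rows are dropped.

SQL:
SELECT a.name, b.name AS project
FROM tasks a
INNER JOIN projects b ON a.project_id = b.id

Result:
name     | project
---------+--------
Setup    | Alpha  
Train    | Zeta   
Research | Alpha  
Plan     | Zeta   


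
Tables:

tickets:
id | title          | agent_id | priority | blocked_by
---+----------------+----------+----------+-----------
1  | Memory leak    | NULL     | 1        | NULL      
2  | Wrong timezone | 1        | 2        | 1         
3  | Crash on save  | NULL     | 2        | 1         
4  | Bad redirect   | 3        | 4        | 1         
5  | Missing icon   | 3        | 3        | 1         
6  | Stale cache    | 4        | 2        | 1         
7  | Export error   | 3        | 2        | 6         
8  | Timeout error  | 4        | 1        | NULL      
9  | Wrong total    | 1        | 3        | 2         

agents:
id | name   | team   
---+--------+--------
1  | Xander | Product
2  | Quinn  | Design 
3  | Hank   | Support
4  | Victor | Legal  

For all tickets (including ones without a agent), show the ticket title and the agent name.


LEFT JOIN keeps every row from tickets (the left table); where agent_id has no match in agents, the agent columns become NULL. Walk through each ticket:
  - ticket 1 (Memory leak): agent_id=NULL, no match -> kept with NULL
  - ticket 2 (Wrong timezone): agent_id=1 -> matches Xander
  - ticket 3 (Crash on save): agent_id=NULL, no match -> kept with NULL
  - ticket 4 (Bad redirect): agent_id=3 -> matches Hank
  - ticket 5 (Missing icon): agent_id=3 -> matches Hank
  - ticket 6 (Stale cache): agent_id=4 -> matches Victor
  - ticket 7 (Export error): agent_id=3 -> matches Hank
  - ticket 8 (Timeout error): agent_id=4 -> matches Victor
  - ticket 9 (Wrong total): agent_id=1 -> matches Xander
All 9 rows appear; 2 have NULL agent.

SQL:
SELECT a.title, b.name AS agent
FROM tickets a
LEFT JOIN agents b ON a.agent_id = b.id

Result:
title          | agent 
---------------+-------
Memory leak    | NULL  
Wrong timezone | Xander
Crash on save  | NULL  
Bad redirect   | Hank  
Missing icon   | Hank  
Stale cache    | Victor
Export error   | Hank  
Timeout error  | Victor
Wrong total    | Xander


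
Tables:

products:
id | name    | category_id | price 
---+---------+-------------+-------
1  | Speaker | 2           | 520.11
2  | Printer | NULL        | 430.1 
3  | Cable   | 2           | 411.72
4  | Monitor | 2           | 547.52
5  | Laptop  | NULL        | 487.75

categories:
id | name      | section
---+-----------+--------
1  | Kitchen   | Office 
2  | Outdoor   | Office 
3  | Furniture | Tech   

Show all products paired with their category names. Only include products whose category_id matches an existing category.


INNER JOIN keeps only products rows whose category_id matches an id in categories. Walk through each product:
  - product 1 (Speaker): category_id=2 -> matches Outdoor
  - product 2 (Printer): category_id=NULL, no match -> dropped
  - product 3 (Cable): category_id=2 -> matches Outdoor
  - product 4 (Monitor): category_id=2 -> matches Outdoor
  - product 5 (Laptop): category_id=NULL, no match -> dropped
So 2 of 5 rows are dropped.

SQL:
SELECT a.name, b.name AS category
FROM products a
INNER JOIN categories b ON a.category_id = b.id

Result:
name    | category
--------+---------
Speaker | Outdoor 
Cable   | Outdoor 
Monitor | Outdoor 


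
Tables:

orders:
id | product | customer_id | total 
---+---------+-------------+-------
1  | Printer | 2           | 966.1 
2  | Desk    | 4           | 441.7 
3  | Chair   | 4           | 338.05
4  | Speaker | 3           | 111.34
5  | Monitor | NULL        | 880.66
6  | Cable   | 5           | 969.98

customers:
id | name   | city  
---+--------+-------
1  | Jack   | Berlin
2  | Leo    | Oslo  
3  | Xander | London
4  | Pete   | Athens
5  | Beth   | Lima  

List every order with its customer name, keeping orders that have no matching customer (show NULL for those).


LEFT JOIN keeps every row from orders (the left table); where customer_id has no match in customers, the customer columns become NULL. Walk through each order:
  - order 1 (Printer): customer_id=2 -> matches Leo
  - order 2 (Desk): customer_id=4 -> matches Pete
  - order 3 (Chair): customer_id=4 -> matches Pete
  - order 4 (Speaker): customer_id=3 -> matches Xander
  - order 5 (Monitor): customer_id=NULL, no match -> kept with NULL
  - order 6 (Cable): customer_id=5 -> matches Beth
All 6 rows appear; 1 has NULL customer.

SQL:
SELECT a.product, b.name AS customer
FROM orders a
LEFT JOIN customers b ON a.customer_id = b.id

Result:
product | customer
--------+---------
Printer | Leo     
Desk    | Pete    
Chair   | Pete    
Speaker | Xander  
Monitor | NULL    
Cable   | Beth    


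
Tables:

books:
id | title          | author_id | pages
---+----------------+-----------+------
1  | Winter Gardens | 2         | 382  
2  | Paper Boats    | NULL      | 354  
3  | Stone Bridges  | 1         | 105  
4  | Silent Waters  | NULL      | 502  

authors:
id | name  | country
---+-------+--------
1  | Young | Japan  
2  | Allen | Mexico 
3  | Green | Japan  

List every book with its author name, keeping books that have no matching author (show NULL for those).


LEFT JOIN keeps every row from books (the left table); where author_id has no match in authors, the author columns become NULL. Walk through each book:
  - book 1 (Winter Gardens): author_id=2 -> matches Allen
  - book 2 (Paper Boats): author_id=NULL, no match -> kept with NULL
  - book 3 (Stone Bridges): author_id=1 -> matches Young
  - book 4 (Silent Waters): author_id=NULL, no match -> kept with NULL
All 4 rows appear; 2 have NULL author.

SQL:
SELECT a.title, b.name AS author
FROM books a
LEFT JOIN authors b ON a.author_id = b.id

Result:
title          | author
---------------+-------
Winter Gardens | Allen 
Paper Boats    | NULL  
Stone Bridges  | Young 
Silent Waters  | NULL  


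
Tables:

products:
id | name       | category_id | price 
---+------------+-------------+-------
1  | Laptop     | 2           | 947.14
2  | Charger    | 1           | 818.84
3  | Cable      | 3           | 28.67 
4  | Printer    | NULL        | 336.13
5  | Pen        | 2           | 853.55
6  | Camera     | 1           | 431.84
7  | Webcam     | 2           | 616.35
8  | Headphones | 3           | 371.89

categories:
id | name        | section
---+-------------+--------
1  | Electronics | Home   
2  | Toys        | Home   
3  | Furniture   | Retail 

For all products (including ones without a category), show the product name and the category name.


LEFT JOIN keeps every row from products (the left table); where category_id has no match in categories, the category columns become NULL. Walk through each product:
  - product 1 (Laptop): category_id=2 -> matches Toys
  - product 2 (Charger): category_id=1 -> matches Electronics
  - product 3 (Cable): category_id=3 -> matches Furniture
  - product 4 (Printer): category_id=NULL, no match -> kept with NULL
  - product 5 (Pen): category_id=2 -> matches Toys
  - product 6 (Camera): category_id=1 -> matches Electronics
  - product 7 (Webcam): category_id=2 -> matches Toys
  - product 8 (Headphones): category_id=3 -> matches Furniture
All 8 rows appear; 1 has NULL category.

SQL:
SELECT a.name, b.name AS category
FROM products a
LEFT JOIN categories b ON a.category_id = b.id

Result:
name       | category   
-----------+------------
Laptop     | Toys       
Charger    | Electronics
Cable      | Furniture  
Printer    | NULL       
Pen        | Toys       
Camera     | Electronics
Webcam     | Toys       
Headphones | Furniture  


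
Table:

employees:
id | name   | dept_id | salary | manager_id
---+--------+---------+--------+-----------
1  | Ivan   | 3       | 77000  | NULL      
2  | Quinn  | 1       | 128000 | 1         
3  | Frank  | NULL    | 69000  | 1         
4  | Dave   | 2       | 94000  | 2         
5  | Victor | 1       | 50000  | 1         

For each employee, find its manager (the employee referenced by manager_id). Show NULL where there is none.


This is a self-join: employees is joined to a second copy of itself, matching each row's manager_id to another row's id. Use LEFT JOIN so rows with manager_id=NULL are kept.
  - employee 1 (Ivan): manager_id=NULL -> NULL
  - employee 2 (Quinn): manager_id=1 -> Ivan
  - employee 3 (Frank): manager_id=1 -> Ivan
  - employee 4 (Dave): manager_id=2 -> Quinn
  - employee 5 (Victor): manager_id=1 -> Ivan

SQL:
SELECT a.name AS item, b.name AS manager
FROM employees a
LEFT JOIN employees b ON a.manager_id = b.id

Result:
item   | manager
-------+--------
Ivan   | NULL   
Quinn  | Ivan   
Frank  | Ivan   
Dave   | Quinn  
Victor | Ivan   


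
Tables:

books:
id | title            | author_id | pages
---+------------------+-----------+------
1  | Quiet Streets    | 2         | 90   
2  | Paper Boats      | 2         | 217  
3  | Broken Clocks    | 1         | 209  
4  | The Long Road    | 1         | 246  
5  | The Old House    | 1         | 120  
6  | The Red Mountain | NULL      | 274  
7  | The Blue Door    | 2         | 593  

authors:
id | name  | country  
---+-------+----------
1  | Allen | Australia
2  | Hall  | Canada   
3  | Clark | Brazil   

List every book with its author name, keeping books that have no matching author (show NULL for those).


LEFT JOIN keeps every row from books (the left table); where author_id has no match in authors, the author columns become NULL. Walk through each book:
  - book 1 (Quiet Streets): author_id=2 -> matches Hall
  - book 2 (Paper Boats): author_id=2 -> matches Hall
  - book 3 (Broken Clocks): author_id=1 -> matches Allen
  - book 4 (The Long Road): author_id=1 -> matches Allen
  - book 5 (The Old House): author_id=1 -> matches Allen
  - book 6 (The Red Mountain): author_id=NULL, no match -> kept with NULL
  - book 7 (The Blue Door): author_id=2 -> matches Hall
All 7 rows appear; 1 has NULL author.

SQL:
SELECT a.title, b.name AS author
FROM books a
LEFT JOIN authors b ON a.author_id = b.id

Result:
title            | author
-----------------+-------
Quiet Streets    | Hall  
Paper Boats      | Hall  
Broken Clocks    | Allen 
The Long Road    | Allen 
The Old House    | Allen 
The Red Mountain | NULL  
The Blue Door    | Hall  


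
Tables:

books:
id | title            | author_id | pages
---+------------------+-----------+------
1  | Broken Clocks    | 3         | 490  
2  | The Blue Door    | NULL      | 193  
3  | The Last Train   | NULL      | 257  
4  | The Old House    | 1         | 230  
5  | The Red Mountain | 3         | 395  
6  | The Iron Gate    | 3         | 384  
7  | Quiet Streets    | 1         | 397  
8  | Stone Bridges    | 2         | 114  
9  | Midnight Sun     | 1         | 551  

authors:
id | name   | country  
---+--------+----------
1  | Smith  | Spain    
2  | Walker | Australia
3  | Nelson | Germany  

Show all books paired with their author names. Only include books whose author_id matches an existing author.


INNER JOIN keeps only books rows whose author_id matches an id in authors. Walk through each book:
  - book 1 (Broken Clocks): author_id=3 -> matches Nelson
  - book 2 (The Blue Door): author_id=NULL, no match -> dropped
  - book 3 (The Last Train): author_id=NULL, no match -> dropped
  - book 4 (The Old House): author_id=1 -> matches Smith
  - book 5 (The Red Mountain): author_id=3 -> matches Nelson
  - book 6 (The Iron Gate): author_id=3 -> matches Nelson
  - book 7 (Quiet Streets): author_id=1 -> matches Smith
  - book 8 (Stone Bridges): author_id=2 -> matches Walker
  - book 9 (Midnight Sun): author_id=1 -> matches Smith
So 2 of 9 rows are dropped.

SQL:
SELECT a.title, b.name AS author
FROM books a
INNER JOIN authors b ON a.author_id = b.id

Result:
title            | author
-----------------+-------
Broken Clocks    | Nelson
The Old House    | Smith 
The Red Mountain | Nelson
The Iron Gate    | Nelson
Quiet Streets    | Smith 
Stone Bridges    | Walker
Midnight Sun     | Smith 


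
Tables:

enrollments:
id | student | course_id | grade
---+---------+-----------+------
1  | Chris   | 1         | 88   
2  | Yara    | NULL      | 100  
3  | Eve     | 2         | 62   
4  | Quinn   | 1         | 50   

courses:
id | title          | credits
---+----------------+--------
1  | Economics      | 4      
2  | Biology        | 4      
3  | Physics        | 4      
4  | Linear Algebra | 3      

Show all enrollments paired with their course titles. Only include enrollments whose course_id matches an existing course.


INNER JOIN keeps only enrollments rows whose course_id matches an id in courses. Walk through each enrollment:
  - enrollment 1 (Chris): course_id=1 -> matches Economics
  - enrollment 2 (Yara): course_id=NULL, no match -> dropped
  - enrollment 3 (Eve): course_id=2 -> matches Biology
  - enrollment 4 (Quinn): course_id=1 -> matches Economics
So 1 of 4 rows is dropped.

SQL:
SELECT a.student, b.title AS course
FROM enrollments a
INNER JOIN courses b ON a.course_id = b.id

Result:
student | course   
--------+----------
Chris   | Economics
Eve     | Biology  
Quinn   | Economics


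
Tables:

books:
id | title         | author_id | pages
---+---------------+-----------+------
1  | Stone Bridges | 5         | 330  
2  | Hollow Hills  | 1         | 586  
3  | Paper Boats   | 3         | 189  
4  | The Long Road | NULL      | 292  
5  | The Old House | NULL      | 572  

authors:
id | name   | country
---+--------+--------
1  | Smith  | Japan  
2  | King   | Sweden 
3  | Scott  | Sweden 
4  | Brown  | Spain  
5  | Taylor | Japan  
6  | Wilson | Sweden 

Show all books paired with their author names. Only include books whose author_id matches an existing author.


INNER JOIN keeps only books rows whose author_id matches an id in authors. Walk through each book:
  - book 1 (Stone Bridges): author_id=5 -> matches Taylor
  - book 2 (Hollow Hills): author_id=1 -> matches Smith
  - book 3 (Paper Boats): author_id=3 -> matches Scott
  - book 4 (The Long Road): author_id=NULL, no match -> dropped
  - book 5 (The Old House): author_id=NULL, no match -> dropped
So 2 of 5 rows are dropped.

SQL:
SELECT a.title, b.name AS author
FROM books a
INNER JOIN authors b ON a.author_id = b.id

Result:
title         | author
--------------+-------
Stone Bridges | Taylor
Hollow Hills  | Smith 
Paper Boats   | Scott 


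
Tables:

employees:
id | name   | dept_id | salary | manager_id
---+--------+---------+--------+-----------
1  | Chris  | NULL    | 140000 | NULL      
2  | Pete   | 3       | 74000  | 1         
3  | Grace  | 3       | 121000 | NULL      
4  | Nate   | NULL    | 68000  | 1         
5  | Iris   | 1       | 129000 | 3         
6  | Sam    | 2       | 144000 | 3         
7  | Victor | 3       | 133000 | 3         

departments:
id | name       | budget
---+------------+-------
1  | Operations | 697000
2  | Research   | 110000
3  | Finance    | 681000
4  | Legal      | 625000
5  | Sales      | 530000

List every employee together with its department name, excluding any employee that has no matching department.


INNER JOIN keeps only employees rows whose dept_id matches an id in departments. Walk through each employee:
  - employee 1 (Chris): dept_id=NULL, no match -> dropped
  - employee 2 (Pete): dept_id=3 -> matches Finance
  - employee 3 (Grace): dept_id=3 -> matches Finance
  - employee 4 (Nate): dept_id=NULL, no match -> dropped
  - employee 5 (Iris): dept_id=1 -> matches Operations
  - employee 6 (Sam): dept_id=2 -> matches Research
  - employee 7 (Victor): dept_id=3 -> matches Finance
So 2 of 7 rows are dropped.

SQL:
SELECT a.name, b.name AS department
FROM employees a
INNER JOIN departments b ON a.dept_id = b.id

Result:
name   | department
-------+-----------
Pete   | Finance   
Grace  | Finance   
Iris   | Operations
Sam    | Research  
Victor | Finance   


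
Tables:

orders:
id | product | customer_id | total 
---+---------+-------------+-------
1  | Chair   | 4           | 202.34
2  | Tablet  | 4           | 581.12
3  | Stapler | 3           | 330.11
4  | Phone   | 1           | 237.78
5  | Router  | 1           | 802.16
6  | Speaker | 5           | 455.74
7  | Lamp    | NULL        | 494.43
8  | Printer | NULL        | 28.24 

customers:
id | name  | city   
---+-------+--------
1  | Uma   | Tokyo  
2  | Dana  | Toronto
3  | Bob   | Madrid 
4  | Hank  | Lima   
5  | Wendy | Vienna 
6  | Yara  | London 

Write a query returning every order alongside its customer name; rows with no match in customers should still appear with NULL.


LEFT JOIN keeps every row from orders (the left table); where customer_id has no match in customers, the customer columns become NULL. Walk through each order:
  - order 1 (Chair): customer_id=4 -> matches Hank
  - order 2 (Tablet): customer_id=4 -> matches Hank
  - order 3 (Stapler): customer_id=3 -> matches Bob
  - order 4 (Phone): customer_id=1 -> matches Uma
  - order 5 (Router): customer_id=1 -> matches Uma
  - order 6 (Speaker): customer_id=5 -> matches Wendy
  - order 7 (Lamp): customer_id=NULL, no match -> kept with NULL
  - order 8 (Printer): customer_id=NULL, no match -> kept with NULL
All 8 rows appear; 2 have NULL customer.

SQL:
SELECT a.product, b.name AS customer
FROM orders a
LEFT JOIN customers b ON a.customer_id = b.id

Result:
product | customer
--------+---------
Chair   | Hank    
Tablet  | Hank    
Stapler | Bob     
Phone   | Uma     
Router  | Uma     
Speaker | Wendy   
Lamp    | NULL    
Printer | NULL    


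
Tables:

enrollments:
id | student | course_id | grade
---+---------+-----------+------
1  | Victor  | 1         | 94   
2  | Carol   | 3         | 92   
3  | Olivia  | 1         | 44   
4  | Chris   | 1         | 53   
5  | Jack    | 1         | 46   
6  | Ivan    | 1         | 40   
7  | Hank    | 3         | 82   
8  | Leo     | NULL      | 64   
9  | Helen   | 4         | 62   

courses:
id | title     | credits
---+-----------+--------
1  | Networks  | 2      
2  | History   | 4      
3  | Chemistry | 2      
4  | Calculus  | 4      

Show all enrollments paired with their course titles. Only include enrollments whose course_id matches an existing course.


INNER JOIN keeps only enrollments rows whose course_id matches an id in courses. Walk through each enrollment:
  - enrollment 1 (Victor): course_id=1 -> matches Networks
  - enrollment 2 (Carol): course_id=3 -> matches Chemistry
  - enrollment 3 (Olivia): course_id=1 -> matches Networks
  - enrollment 4 (Chris): course_id=1 -> matches Networks
  - enrollment 5 (Jack): course_id=1 -> matches Networks
  - enrollment 6 (Ivan): course_id=1 -> matches Networks
  - enrollment 7 (Hank): course_id=3 -> matches Chemistry
  - enrollment 8 (Leo): course_id=NULL, no match -> dropped
  - enrollment 9 (Helen): course_id=4 -> matches Calculus
So 1 of 9 rows is dropped.

SQL:
SELECT a.student, b.title AS course
FROM enrollments a
INNER JOIN courses b ON a.course_id = b.id

Result:
student | course   
--------+----------
Victor  | Networks 
Carol   | Chemistry
Olivia  | Networks 
Chris   | Networks 
Jack    | Networks 
Ivan    | Networks 
Hank    | Chemistry
Helen   | Calculus 
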